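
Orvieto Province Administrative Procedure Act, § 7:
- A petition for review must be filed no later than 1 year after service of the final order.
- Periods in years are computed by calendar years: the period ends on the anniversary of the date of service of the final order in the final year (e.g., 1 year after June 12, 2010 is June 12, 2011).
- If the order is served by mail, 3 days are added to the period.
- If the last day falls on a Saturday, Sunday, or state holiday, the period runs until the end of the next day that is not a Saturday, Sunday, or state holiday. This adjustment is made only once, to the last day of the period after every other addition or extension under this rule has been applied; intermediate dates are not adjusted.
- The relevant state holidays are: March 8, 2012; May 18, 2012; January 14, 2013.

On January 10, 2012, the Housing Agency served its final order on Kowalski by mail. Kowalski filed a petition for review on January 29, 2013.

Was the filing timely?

1 year after January 10, 2012 is January 10, 2013.
Service was by mail, adding 3 days: January 10, 2013 + 3 days = January 13, 2013.
January 13, 2013 is Sunday; January 14, 2013 is a listed holiday. The next qualifying day is January 15, 2013.
The deadline is January 15, 2013; the filing on January 29, 2013 is after that date.

No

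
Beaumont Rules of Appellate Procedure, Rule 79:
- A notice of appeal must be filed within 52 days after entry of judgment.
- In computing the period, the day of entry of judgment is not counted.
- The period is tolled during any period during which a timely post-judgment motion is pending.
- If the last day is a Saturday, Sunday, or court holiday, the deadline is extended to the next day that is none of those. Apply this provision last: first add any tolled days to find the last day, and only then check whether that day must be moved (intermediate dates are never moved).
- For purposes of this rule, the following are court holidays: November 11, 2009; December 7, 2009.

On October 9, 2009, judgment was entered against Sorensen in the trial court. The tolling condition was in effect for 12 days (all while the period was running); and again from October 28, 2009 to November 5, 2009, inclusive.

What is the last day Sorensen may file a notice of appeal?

52 days after October 9, 2009 is November 30, 2009.
Tolling adds 12 days: November 30, 2009 + 12 days = December 12, 2009.
From October 28, 2009 through November 5, 2009 inclusive is 9 days; tolling adds 9 days: December 12, 2009 + 9 days = December 21, 2009.
December 21, 2009 is a Monday and not a court holiday, so no extension applies.

December 21, 2009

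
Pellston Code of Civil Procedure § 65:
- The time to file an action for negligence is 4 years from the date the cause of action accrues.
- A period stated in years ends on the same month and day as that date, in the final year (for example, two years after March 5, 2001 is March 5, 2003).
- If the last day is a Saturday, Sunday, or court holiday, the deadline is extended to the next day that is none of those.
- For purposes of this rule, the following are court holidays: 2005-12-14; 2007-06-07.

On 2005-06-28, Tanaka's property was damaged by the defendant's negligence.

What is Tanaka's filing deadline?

June 29, 2009

4 years after 2005-06-28 is June 28, 2009.
June 28, 2009 is Sunday. The next qualifying day is June 29, 2009.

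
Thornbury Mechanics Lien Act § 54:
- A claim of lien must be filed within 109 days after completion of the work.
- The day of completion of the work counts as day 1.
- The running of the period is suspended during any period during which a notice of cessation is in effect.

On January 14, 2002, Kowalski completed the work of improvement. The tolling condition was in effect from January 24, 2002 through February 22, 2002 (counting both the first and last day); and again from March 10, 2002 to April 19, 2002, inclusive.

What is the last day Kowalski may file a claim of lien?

July 12, 2002

Counting January 14, 2002 as day 1, day 109 is May 2, 2002.
From January 24, 2002 through February 22, 2002 inclusive is 30 days; tolling adds 30 days: May 2, 2002 + 30 days = June 1, 2002.
From March 10, 2002 through April 19, 2002 inclusive is 41 days; tolling adds 41 days: June 1, 2002 + 41 days = July 12, 2002.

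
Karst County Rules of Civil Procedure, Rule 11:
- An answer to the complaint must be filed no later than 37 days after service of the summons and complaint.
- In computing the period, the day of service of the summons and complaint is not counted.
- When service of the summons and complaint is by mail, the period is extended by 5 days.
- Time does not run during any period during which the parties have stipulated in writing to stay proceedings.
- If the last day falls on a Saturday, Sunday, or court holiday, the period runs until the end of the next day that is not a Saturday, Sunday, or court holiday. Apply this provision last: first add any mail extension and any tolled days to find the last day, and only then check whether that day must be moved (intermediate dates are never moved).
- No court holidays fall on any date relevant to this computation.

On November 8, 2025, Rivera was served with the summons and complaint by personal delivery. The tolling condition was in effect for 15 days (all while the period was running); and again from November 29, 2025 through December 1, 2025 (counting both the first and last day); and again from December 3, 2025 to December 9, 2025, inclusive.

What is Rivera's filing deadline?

37 days after November 8, 2025 is December 15, 2025.
Service was not by mail, so no mail extension applies.
Tolling adds 15 days: December 15, 2025 + 15 days = December 30, 2025.
From November 29, 2025 through December 1, 2025 inclusive is 3 days; tolling adds 3 days: December 30, 2025 + 3 days = January 2, 2026.
From December 3, 2025 through December 9, 2025 inclusive is 7 days; tolling adds 7 days: January 2, 2026 + 7 days = January 9, 2026.
January 9, 2026 is a Friday and not a court holiday, so no extension applies.

January 9, 2026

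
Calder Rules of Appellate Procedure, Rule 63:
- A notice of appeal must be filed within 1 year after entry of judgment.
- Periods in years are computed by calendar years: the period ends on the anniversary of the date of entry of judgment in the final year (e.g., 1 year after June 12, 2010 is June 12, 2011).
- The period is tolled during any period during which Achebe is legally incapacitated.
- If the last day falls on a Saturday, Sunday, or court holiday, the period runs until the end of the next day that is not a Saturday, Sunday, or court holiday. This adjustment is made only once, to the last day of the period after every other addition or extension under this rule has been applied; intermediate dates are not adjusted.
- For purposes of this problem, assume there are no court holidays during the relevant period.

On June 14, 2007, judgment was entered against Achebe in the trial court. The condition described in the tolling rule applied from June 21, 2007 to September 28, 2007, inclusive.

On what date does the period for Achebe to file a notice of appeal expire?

1 year after June 14, 2007 is June 14, 2008.
From June 21, 2007 through September 28, 2007 inclusive is 100 days; tolling adds 100 days: June 14, 2008 + 100 days = September 22, 2008.
September 22, 2008 is a Monday and not a court holiday, so no extension applies.

September 22, 2008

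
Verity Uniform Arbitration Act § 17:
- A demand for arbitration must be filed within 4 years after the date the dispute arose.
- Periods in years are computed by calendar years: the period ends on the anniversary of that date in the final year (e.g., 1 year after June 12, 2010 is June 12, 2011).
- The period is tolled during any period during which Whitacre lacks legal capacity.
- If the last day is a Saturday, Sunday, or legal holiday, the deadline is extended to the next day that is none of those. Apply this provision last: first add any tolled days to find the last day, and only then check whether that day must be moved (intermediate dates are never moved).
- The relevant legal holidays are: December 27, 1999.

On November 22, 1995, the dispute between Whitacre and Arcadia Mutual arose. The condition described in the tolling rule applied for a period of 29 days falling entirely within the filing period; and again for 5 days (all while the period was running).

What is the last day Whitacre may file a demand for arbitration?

December 28, 1999

4 years after November 22, 1995 is November 22, 1999.
Tolling adds 29 days: November 22, 1999 + 29 days = December 21, 1999.
Tolling adds 5 days: December 21, 1999 + 5 days = December 26, 1999.
December 26, 1999 is Sunday; December 27, 1999 is a listed holiday. The next qualifying day is December 28, 1999.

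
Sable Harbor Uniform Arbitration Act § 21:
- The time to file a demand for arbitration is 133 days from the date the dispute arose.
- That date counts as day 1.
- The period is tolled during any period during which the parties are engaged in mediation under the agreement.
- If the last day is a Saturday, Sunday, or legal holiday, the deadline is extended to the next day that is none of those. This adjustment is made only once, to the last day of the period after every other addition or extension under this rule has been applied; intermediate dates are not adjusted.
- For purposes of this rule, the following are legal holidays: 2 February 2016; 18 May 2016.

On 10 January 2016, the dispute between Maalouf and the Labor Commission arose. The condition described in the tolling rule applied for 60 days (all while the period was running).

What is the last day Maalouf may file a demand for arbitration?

July 20, 2016

Counting 10 January 2016 as day 1, day 133 is May 21, 2016.
Tolling adds 60 days: May 21, 2016 + 60 days = July 20, 2016.
July 20, 2016 is a Wednesday and not a legal holiday, so no extension applies.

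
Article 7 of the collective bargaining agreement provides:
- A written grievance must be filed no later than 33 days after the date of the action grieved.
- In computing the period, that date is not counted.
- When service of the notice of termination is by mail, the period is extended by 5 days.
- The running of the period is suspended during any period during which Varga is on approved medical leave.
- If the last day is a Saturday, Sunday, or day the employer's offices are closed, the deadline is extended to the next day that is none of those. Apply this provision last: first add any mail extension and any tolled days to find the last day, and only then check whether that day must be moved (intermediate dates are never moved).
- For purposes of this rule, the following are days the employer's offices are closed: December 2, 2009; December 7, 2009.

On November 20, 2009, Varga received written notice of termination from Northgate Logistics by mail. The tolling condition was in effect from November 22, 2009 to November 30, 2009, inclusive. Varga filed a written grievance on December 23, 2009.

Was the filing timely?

33 days after November 20, 2009 is December 23, 2009.
Service was by mail, adding 5 days: December 23, 2009 + 5 days = December 28, 2009.
From November 22, 2009 through November 30, 2009 inclusive is 9 days; tolling adds 9 days: December 28, 2009 + 9 days = January 6, 2010.
January 6, 2010 is a Wednesday and not a day the employer's offices are closed, so no extension applies.
The deadline is January 6, 2010; the filing on December 23, 2009 is on or before that date.

Yes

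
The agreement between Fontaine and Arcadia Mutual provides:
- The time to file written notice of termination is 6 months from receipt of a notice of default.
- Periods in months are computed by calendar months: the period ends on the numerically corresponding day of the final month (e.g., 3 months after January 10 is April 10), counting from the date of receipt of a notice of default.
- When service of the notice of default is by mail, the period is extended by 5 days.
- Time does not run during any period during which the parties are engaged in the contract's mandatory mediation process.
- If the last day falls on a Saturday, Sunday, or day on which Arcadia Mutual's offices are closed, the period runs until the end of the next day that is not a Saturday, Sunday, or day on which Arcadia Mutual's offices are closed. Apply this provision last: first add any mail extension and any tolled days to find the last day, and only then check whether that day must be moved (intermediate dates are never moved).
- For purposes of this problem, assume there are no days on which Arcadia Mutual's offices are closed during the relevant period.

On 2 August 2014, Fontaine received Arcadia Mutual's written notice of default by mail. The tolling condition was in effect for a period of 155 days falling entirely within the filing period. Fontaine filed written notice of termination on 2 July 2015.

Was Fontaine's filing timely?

6 months after 2 August 2014 is February 2, 2015.
Service was by mail, adding 5 days: February 2, 2015 + 5 days = February 7, 2015.
Tolling adds 155 days: February 7, 2015 + 155 days = July 12, 2015.
July 12, 2015 is Sunday. The next qualifying day is July 13, 2015.
The deadline is July 13, 2015; the filing on July 2, 2015 is on or before that date.

Yes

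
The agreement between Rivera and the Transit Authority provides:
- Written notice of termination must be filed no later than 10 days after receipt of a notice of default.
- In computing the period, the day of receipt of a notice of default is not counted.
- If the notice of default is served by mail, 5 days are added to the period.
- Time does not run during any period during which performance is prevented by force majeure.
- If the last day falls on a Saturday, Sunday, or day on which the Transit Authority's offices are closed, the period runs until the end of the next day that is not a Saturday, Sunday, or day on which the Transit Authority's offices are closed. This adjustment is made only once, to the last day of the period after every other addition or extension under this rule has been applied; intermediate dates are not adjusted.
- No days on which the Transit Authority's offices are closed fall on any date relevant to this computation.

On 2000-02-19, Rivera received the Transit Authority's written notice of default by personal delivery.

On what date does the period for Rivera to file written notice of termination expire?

February 29, 2000

10 days after 2000-02-19 is February 29, 2000.
Service was not by mail, so no mail extension applies.
February 29, 2000 is a Tuesday and not a day on which the Transit Authority's offices are closed, so no extension applies.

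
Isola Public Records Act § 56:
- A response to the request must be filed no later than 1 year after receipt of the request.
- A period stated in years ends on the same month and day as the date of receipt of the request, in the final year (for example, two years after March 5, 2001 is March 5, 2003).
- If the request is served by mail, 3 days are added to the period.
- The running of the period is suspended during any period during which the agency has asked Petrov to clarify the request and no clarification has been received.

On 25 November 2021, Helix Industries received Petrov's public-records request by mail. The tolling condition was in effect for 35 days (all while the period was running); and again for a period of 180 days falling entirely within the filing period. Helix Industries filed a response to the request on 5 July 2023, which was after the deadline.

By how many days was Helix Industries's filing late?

1 year after 25 November 2021 is November 25, 2022.
Service was by mail, adding 3 days: November 25, 2022 + 3 days = November 28, 2022.
Tolling adds 35 days: November 28, 2022 + 35 days = January 2, 2023.
Tolling adds 180 days: January 2, 2023 + 180 days = July 1, 2023.
The deadline is July 1, 2023; from July 1, 2023 to July 5, 2023 is 4 days.

4 days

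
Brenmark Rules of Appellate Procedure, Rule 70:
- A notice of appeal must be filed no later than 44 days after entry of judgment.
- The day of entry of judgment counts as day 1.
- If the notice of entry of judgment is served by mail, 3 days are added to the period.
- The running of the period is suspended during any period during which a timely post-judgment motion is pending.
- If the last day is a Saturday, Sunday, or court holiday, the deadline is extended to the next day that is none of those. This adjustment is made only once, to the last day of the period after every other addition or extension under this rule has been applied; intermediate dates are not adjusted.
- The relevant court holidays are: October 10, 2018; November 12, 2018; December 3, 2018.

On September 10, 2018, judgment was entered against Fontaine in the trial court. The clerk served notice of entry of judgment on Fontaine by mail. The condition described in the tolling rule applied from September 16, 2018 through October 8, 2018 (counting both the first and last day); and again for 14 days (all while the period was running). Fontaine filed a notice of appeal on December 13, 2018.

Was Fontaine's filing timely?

No

Counting September 10, 2018 as day 1, day 44 is October 23, 2018.
Service was by mail, adding 3 days: October 23, 2018 + 3 days = October 26, 2018.
From September 16, 2018 through October 8, 2018 inclusive is 23 days; tolling adds 23 days: October 26, 2018 + 23 days = November 18, 2018.
Tolling adds 14 days: November 18, 2018 + 14 days = December 2, 2018.
December 2, 2018 is Sunday; December 3, 2018 is a listed holiday. The next qualifying day is December 4, 2018.
The deadline is December 4, 2018; the filing on December 13, 2018 is after that date.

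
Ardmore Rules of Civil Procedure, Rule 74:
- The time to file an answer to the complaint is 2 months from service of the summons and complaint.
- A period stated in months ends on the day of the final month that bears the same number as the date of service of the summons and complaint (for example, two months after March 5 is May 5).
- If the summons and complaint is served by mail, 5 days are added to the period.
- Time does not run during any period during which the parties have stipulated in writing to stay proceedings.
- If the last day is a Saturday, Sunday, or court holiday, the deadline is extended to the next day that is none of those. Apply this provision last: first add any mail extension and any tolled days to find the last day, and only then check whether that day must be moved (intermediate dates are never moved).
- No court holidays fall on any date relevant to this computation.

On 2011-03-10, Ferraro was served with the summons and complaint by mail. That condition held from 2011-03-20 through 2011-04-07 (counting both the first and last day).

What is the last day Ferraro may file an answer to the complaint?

June 3, 2011

2 months after 2011-03-10 is May 10, 2011.
Service was by mail, adding 5 days: May 10, 2011 + 5 days = May 15, 2011.
From March 20, 2011 through April 7, 2011 inclusive is 19 days; tolling adds 19 days: May 15, 2011 + 19 days = June 3, 2011.
June 3, 2011 is a Friday and not a court holiday, so no extension applies.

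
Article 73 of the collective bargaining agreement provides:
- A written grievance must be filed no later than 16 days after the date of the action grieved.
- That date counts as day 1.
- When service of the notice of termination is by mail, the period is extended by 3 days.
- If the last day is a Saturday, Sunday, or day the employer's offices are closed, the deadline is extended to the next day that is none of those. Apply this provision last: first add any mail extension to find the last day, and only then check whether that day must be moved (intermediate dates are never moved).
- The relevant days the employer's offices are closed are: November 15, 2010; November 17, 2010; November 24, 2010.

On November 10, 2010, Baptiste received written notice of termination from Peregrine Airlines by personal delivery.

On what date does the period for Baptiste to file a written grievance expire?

Counting November 10, 2010 as day 1, day 16 is November 25, 2010.
Service was not by mail, so no mail extension applies.
November 25, 2010 is a Thursday and not a day the employer's offices are closed, so no extension applies.

November 25, 2010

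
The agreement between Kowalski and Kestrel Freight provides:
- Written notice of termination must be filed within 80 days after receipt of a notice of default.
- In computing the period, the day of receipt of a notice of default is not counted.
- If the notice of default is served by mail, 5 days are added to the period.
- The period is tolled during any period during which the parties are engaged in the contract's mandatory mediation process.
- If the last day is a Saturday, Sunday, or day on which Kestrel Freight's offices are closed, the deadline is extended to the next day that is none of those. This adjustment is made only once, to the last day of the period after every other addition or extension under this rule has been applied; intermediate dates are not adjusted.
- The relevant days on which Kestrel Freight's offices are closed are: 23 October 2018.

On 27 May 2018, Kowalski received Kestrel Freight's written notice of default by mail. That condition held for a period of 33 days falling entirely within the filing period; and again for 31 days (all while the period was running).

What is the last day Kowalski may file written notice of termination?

80 days after 27 May 2018 is August 15, 2018.
Service was by mail, adding 5 days: August 15, 2018 + 5 days = August 20, 2018.
Tolling adds 33 days: August 20, 2018 + 33 days = September 22, 2018.
Tolling adds 31 days: September 22, 2018 + 31 days = October 23, 2018.
October 23, 2018 is a listed holiday. The next qualifying day is October 24, 2018.

October 24, 2018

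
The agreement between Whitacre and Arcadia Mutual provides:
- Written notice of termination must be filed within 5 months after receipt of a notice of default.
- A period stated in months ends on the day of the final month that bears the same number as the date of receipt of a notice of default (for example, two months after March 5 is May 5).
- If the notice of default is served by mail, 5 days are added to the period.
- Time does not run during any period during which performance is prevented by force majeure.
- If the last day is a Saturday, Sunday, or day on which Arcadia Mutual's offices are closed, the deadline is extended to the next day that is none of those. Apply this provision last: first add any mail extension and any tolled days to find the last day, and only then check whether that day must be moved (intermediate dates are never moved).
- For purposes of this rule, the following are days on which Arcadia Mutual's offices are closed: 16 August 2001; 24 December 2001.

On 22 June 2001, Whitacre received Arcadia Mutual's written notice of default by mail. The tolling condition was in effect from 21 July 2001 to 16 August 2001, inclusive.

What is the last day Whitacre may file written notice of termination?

December 25, 2001

5 months after 22 June 2001 is November 22, 2001.
Service was by mail, adding 5 days: November 22, 2001 + 5 days = November 27, 2001.
From July 21, 2001 through August 16, 2001 inclusive is 27 days; tolling adds 27 days: November 27, 2001 + 27 days = December 24, 2001.
December 24, 2001 is a listed holiday. The next qualifying day is December 25, 2001.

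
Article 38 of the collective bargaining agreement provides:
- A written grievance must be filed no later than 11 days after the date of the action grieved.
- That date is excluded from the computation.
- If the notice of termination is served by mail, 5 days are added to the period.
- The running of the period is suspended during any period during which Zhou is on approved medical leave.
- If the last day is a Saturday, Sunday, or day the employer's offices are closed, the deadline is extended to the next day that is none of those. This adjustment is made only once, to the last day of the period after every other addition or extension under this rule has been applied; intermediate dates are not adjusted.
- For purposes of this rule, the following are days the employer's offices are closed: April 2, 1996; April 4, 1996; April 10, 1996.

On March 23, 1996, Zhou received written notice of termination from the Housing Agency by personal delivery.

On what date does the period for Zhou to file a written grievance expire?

April 3, 1996

11 days after March 23, 1996 is April 3, 1996.
Service was not by mail, so no mail extension applies.
April 3, 1996 is a Wednesday and not a day the employer's offices are closed, so no extension applies.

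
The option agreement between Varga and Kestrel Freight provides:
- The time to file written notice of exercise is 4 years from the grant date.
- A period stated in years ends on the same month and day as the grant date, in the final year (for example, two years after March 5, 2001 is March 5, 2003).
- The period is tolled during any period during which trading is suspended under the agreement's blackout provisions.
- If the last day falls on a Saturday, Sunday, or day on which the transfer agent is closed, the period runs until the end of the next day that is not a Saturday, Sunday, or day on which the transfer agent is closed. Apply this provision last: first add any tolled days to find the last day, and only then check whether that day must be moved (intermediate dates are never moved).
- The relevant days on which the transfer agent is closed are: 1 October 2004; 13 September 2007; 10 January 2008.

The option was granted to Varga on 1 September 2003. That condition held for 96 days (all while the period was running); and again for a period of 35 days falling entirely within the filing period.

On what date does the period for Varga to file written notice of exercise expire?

4 years after 1 September 2003 is September 1, 2007.
Tolling adds 96 days: September 1, 2007 + 96 days = December 6, 2007.
Tolling adds 35 days: December 6, 2007 + 35 days = January 10, 2008.
January 10, 2008 is a listed holiday. The next qualifying day is January 11, 2008.

January 11, 2008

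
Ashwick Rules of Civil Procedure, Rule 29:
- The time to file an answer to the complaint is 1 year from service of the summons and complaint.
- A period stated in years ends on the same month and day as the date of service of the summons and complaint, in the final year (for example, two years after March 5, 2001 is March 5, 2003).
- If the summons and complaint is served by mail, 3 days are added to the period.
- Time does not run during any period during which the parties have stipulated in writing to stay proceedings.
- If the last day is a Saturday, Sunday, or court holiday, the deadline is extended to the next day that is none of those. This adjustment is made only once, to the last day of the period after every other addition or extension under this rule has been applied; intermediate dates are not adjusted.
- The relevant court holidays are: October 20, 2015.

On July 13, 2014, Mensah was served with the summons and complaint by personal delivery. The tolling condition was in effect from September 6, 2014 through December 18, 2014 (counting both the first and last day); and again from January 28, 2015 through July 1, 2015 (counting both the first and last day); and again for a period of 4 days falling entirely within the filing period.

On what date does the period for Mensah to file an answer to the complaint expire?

1 year after July 13, 2014 is July 13, 2015.
Service was not by mail, so no mail extension applies.
From September 6, 2014 through December 18, 2014 inclusive is 104 days; tolling adds 104 days: July 13, 2015 + 104 days = October 25, 2015.
From January 28, 2015 through July 1, 2015 inclusive is 155 days; tolling adds 155 days: October 25, 2015 + 155 days = March 28, 2016.
Tolling adds 4 days: March 28, 2016 + 4 days = April 1, 2016.
April 1, 2016 is a Friday and not a court holiday, so no extension applies.

April 1, 2016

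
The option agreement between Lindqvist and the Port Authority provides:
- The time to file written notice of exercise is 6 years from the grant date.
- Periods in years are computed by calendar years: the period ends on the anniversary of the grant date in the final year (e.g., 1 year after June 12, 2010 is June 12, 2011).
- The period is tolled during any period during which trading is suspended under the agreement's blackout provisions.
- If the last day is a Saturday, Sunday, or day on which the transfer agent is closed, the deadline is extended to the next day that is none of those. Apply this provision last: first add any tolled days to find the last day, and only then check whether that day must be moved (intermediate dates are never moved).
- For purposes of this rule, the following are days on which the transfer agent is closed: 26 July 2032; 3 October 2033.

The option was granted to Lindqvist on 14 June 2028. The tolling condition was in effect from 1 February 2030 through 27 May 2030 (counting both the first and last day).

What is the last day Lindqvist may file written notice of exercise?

October 9, 2034

6 years after 14 June 2028 is June 14, 2034.
From February 1, 2030 through May 27, 2030 inclusive is 116 days; tolling adds 116 days: June 14, 2034 + 116 days = October 8, 2034.
October 8, 2034 is Sunday. The next qualifying day is October 9, 2034.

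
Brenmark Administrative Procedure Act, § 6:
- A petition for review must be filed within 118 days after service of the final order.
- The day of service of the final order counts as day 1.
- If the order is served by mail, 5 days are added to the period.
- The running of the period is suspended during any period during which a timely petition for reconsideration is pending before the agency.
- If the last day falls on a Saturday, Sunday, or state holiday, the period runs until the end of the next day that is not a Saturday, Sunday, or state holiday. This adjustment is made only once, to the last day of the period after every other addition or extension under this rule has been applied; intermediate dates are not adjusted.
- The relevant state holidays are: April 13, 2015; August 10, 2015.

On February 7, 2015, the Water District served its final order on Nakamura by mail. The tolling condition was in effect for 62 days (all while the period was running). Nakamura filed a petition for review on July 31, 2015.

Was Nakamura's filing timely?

Yes

Counting February 7, 2015 as day 1, day 118 is June 4, 2015.
Service was by mail, adding 5 days: June 4, 2015 + 5 days = June 9, 2015.
Tolling adds 62 days: June 9, 2015 + 62 days = August 10, 2015.
August 10, 2015 is a listed holiday. The next qualifying day is August 11, 2015.
The deadline is August 11, 2015; the filing on July 31, 2015 is on or before that date.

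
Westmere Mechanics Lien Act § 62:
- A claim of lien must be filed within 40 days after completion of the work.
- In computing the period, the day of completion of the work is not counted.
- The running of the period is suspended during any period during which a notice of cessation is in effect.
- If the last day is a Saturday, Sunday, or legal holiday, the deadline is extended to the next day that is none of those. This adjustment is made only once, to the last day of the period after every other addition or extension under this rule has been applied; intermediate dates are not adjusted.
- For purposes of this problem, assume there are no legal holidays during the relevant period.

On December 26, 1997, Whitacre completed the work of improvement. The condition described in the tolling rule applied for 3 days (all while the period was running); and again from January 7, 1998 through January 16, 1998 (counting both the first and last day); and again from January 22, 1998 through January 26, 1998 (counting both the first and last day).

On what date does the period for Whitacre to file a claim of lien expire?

40 days after December 26, 1997 is February 4, 1998.
Tolling adds 3 days: February 4, 1998 + 3 days = February 7, 1998.
From January 7, 1998 through January 16, 1998 inclusive is 10 days; tolling adds 10 days: February 7, 1998 + 10 days = February 17, 1998.
From January 22, 1998 through January 26, 1998 inclusive is 5 days; tolling adds 5 days: February 17, 1998 + 5 days = February 22, 1998.
February 22, 1998 is Sunday. The next qualifying day is February 23, 1998.

February 23, 1998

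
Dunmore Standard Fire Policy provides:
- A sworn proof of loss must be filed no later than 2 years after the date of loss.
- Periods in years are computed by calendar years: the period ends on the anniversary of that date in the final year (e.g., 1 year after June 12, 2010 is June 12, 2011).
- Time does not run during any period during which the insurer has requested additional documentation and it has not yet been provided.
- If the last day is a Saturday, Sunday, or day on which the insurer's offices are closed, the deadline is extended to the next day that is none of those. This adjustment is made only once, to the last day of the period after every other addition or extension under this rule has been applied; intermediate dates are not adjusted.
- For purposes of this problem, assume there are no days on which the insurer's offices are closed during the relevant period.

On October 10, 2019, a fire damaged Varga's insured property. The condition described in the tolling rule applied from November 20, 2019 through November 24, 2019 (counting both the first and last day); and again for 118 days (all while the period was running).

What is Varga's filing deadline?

February 10, 2022

2 years after October 10, 2019 is October 10, 2021.
From November 20, 2019 through November 24, 2019 inclusive is 5 days; tolling adds 5 days: October 10, 2021 + 5 days = October 15, 2021.
Tolling adds 118 days: October 15, 2021 + 118 days = February 10, 2022.
February 10, 2022 is a Thursday and not a day on which the insurer's offices are closed, so no extension applies.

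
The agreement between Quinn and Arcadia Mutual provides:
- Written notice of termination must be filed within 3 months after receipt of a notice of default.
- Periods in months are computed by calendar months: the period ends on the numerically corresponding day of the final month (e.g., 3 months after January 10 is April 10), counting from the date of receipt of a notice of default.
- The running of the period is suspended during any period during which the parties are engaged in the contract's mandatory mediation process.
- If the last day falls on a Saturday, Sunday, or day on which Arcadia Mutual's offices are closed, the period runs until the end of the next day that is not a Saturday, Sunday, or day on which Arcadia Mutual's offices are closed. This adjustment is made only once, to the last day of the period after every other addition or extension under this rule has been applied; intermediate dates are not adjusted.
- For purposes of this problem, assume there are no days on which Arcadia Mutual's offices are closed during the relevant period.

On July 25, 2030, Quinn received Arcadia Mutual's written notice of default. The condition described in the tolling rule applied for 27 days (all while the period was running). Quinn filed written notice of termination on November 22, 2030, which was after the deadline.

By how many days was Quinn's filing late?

1 day

3 months after July 25, 2030 is October 25, 2030.
Tolling adds 27 days: October 25, 2030 + 27 days = November 21, 2030.
November 21, 2030 is a Thursday and not a day on which Arcadia Mutual's offices are closed, so no extension applies.
The deadline is November 21, 2030; from November 21, 2030 to November 22, 2030 is 1 days.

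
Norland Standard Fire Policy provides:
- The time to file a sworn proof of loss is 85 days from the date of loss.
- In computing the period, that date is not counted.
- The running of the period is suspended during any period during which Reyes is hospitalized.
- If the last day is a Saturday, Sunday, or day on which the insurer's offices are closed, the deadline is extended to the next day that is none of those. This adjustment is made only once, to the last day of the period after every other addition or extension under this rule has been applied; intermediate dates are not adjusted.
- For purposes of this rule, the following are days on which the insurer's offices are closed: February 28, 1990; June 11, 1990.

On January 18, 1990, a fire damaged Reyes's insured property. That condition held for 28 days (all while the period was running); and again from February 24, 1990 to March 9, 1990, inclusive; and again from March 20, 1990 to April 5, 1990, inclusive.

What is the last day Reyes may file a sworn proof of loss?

85 days after January 18, 1990 is April 13, 1990.
Tolling adds 28 days: April 13, 1990 + 28 days = May 11, 1990.
From February 24, 1990 through March 9, 1990 inclusive is 14 days; tolling adds 14 days: May 11, 1990 + 14 days = May 25, 1990.
From March 20, 1990 through April 5, 1990 inclusive is 17 days; tolling adds 17 days: May 25, 1990 + 17 days = June 11, 1990.
June 11, 1990 is a listed holiday. The next qualifying day is June 12, 1990.

June 12, 1990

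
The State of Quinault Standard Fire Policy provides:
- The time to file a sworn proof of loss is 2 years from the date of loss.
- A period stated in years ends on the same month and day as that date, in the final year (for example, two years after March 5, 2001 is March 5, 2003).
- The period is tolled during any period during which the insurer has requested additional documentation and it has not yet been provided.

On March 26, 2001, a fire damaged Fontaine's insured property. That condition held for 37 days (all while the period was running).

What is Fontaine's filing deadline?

May 2, 2003

2 years after March 26, 2001 is March 26, 2003.
Tolling adds 37 days: March 26, 2003 + 37 days = May 2, 2003.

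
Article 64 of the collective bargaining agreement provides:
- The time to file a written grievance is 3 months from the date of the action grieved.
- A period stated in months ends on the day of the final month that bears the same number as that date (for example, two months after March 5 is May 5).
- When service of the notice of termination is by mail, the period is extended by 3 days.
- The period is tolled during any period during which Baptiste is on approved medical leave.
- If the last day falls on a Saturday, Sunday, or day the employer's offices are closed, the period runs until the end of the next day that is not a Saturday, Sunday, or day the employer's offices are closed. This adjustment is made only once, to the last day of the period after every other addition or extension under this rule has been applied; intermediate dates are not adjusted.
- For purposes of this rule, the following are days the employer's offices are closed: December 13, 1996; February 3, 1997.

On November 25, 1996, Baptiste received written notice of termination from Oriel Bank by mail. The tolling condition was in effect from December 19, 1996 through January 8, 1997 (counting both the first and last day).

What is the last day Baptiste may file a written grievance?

March 21, 1997

3 months after November 25, 1996 is February 25, 1997.
Service was by mail, adding 3 days: February 25, 1997 + 3 days = February 28, 1997.
From December 19, 1996 through January 8, 1997 inclusive is 21 days; tolling adds 21 days: February 28, 1997 + 21 days = March 21, 1997.
March 21, 1997 is a Friday and not a day the employer's offices are closed, so no extension applies.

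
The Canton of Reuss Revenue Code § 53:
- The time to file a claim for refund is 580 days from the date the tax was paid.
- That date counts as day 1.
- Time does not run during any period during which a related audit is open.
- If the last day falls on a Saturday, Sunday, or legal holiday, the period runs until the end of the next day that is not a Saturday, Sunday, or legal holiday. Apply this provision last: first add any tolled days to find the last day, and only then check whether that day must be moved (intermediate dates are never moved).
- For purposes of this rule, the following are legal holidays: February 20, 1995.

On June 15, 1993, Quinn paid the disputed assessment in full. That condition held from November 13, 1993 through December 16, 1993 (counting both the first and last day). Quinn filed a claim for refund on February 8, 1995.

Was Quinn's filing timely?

Yes

Counting June 15, 1993 as day 1, day 580 is January 15, 1995.
From November 13, 1993 through December 16, 1993 inclusive is 34 days; tolling adds 34 days: January 15, 1995 + 34 days = February 18, 1995.
February 18, 1995 is Saturday; February 19, 1995 is Sunday; February 20, 1995 is a listed holiday. The next qualifying day is February 21, 1995.
The deadline is February 21, 1995; the filing on February 8, 1995 is on or before that date.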